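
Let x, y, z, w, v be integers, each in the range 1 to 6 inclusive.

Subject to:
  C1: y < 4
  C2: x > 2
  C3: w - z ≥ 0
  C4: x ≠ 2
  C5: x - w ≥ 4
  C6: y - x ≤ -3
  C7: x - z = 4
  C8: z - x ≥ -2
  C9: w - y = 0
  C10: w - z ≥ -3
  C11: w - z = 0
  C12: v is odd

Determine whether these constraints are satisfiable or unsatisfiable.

Unsatisfiable

Constraints 3, 5, and 8 give x − w ≥ 4, w − z ≥ 0, z − x ≥ -2.
Adding all 3 inequalities: the left sides telescope to 0, and the right sides sum to 4 + 0 + (-2) = 2. So 0 ≥ 2, which is false.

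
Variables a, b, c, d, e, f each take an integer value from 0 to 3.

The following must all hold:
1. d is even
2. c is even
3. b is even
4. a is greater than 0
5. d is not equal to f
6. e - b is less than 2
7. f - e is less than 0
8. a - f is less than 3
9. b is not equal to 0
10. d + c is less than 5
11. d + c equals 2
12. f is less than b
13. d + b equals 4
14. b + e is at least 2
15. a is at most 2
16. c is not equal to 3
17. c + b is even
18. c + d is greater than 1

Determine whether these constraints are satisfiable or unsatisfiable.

One satisfying assignment is a = 1, b = 2, c = 0, d = 2, e = 1, f = 0.
For the less obvious constraints — constraint 6: e - b = -1; constraint 7: f - e = -1 — and the others hold by inspection.

Satisfiable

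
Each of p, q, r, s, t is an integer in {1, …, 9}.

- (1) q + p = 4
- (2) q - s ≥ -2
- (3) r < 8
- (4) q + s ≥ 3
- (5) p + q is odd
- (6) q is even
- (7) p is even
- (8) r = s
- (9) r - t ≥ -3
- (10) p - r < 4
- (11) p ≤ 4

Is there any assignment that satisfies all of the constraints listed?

Constraint 7 makes p even and constraint 6 makes q even, so p + q must be even. Constraint 5 says p + q is odd — contradiction.

Unsatisfiable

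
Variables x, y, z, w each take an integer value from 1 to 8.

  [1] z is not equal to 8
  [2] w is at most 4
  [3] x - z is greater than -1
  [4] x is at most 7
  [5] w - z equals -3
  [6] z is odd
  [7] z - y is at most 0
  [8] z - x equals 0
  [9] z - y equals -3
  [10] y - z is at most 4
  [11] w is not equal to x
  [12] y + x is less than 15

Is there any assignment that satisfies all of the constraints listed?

Satisfiable

Try x = 5, y = 8, z = 5, w = 2.
Check constraint 3: x - z = 0; constraint 5: w - z = -3; constraint 7: z - y = -3. The remaining constraints are straightforward to verify.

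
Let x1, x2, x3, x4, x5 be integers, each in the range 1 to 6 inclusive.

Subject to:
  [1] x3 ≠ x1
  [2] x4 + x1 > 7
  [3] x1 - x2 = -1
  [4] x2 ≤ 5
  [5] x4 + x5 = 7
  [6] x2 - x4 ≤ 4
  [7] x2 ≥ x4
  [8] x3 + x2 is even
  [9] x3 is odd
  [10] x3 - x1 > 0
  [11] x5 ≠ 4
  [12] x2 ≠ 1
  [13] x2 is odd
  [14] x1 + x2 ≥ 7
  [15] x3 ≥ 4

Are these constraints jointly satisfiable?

Try x1 = 4, x2 = 5, x3 = 5, x4 = 4, x5 = 3.
Check constraint 2: x4 + x1 = 8; constraint 3: x1 - x2 = -1. The remaining constraints are straightforward to verify.

Satisfiable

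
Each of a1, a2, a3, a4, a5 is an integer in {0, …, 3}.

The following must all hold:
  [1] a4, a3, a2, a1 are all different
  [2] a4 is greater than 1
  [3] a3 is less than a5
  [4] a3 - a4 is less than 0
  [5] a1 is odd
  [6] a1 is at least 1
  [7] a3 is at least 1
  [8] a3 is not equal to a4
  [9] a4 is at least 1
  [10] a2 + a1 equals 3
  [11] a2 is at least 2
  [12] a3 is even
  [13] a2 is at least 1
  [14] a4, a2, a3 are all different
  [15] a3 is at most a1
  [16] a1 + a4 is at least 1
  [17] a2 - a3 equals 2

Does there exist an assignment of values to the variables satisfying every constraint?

Unsatisfiable

Constraints 6, 7, 9, and 13 confine each of a4, a3, a2, a1 to the 3 values {1, …, 3} (the domain already gives each ≤ 3).
Constraint 1 requires all 4 of them to be distinct, but only 3 values are available — impossible by the pigeonhole principle.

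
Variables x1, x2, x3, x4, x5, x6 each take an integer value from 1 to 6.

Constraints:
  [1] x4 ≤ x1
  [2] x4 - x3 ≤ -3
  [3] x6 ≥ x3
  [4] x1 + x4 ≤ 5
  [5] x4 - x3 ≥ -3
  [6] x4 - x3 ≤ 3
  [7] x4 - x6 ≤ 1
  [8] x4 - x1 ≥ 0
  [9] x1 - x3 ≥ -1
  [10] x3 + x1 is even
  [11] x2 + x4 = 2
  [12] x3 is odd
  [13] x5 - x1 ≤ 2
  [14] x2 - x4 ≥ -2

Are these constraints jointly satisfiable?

Unsatisfiable

Constraints 2, 8, and 9 give x1 − x3 ≥ -1, x3 − x4 ≥ 3, x4 − x1 ≥ 0.
Adding all 3 inequalities: the left sides telescope to 0, and the right sides sum to (-1) + 3 + 0 = 2. So 0 ≥ 2, which is false.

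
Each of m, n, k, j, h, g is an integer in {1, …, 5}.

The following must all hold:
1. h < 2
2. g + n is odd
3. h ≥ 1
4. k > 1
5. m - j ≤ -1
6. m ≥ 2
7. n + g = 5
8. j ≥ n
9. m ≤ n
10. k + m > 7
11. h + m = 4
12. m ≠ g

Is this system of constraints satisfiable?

Satisfiable

Try m = 3, n = 3, k = 5, j = 5, h = 1, g = 2.
Check constraint 5: m - j = -2; constraint 7: n + g = 5. The remaining constraints are straightforward to verify.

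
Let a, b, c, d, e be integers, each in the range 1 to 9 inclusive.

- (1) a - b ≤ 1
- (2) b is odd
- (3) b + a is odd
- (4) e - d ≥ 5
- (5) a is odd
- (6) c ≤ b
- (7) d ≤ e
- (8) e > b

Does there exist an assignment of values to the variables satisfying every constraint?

Constraint 2 makes b odd and constraint 5 makes a odd, so b + a must be even. Constraint 3 says b + a is odd — contradiction.

Unsatisfiable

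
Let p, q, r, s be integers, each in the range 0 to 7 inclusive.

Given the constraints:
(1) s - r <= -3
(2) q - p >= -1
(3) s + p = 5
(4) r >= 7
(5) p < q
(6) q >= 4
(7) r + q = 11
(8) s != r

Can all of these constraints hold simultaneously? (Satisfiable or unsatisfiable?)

Take p = 3, q = 4, r = 7, s = 2. Then constraint 1: s - r = -5; constraint 2: q - p = 1; constraint 3: s + p = 5, and every other listed constraint is also met.

Satisfiable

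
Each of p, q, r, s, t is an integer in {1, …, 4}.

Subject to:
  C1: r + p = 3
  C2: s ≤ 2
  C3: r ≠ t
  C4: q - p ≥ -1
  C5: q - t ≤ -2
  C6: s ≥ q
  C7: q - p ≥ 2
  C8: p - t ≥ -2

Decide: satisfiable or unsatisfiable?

Constraints 5, 7, and 8 give q − p ≥ 2, p − t ≥ -2, t − q ≥ 2.
Adding all 3 inequalities: the left sides telescope to 0, and the right sides sum to 2 + (-2) + 2 = 2. So 0 ≥ 2, which is false.

Unsatisfiable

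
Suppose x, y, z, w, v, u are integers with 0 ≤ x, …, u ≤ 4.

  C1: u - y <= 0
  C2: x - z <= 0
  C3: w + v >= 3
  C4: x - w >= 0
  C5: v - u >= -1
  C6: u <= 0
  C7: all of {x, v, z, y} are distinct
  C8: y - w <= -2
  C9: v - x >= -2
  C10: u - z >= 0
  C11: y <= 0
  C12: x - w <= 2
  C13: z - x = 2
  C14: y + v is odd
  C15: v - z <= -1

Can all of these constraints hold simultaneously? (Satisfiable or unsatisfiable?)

Unsatisfiable

Constraints 1, 4, 8, 9, 10, and 15 give u − z ≥ 0, z − v ≥ 1, v − x ≥ -2, x − w ≥ 0, w − y ≥ 2, y − u ≥ 0.
Adding all 6 inequalities: the left sides telescope to 0, and the right sides sum to 0 + 1 + (-2) + 0 + 2 + 0 = 1. So 0 ≥ 1, which is false.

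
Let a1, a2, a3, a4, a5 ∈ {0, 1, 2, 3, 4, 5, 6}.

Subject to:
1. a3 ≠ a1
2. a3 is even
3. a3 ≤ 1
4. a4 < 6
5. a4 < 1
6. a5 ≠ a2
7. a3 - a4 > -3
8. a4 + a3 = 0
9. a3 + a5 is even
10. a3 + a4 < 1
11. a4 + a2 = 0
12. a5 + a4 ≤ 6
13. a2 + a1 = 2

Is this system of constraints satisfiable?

Try a1 = 2, a2 = 0, a3 = 0, a4 = 0, a5 = 6.
Check constraint 7: a3 - a4 = 0; constraint 8: a4 + a3 = 0. The remaining constraints are straightforward to verify.

Satisfiable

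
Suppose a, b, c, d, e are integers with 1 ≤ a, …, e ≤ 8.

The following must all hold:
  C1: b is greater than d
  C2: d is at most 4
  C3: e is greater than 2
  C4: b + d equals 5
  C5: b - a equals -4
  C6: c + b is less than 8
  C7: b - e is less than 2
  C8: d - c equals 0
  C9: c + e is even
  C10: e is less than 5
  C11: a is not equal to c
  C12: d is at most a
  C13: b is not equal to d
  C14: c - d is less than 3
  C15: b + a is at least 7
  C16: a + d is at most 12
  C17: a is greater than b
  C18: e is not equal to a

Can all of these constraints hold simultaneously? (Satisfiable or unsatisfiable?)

Take a = 7, b = 3, c = 2, d = 2, e = 4. Then constraint 4: b + d = 5; constraint 5: b - a = -4; constraint 6: c + b = 5, and every other listed constraint is also met.

Satisfiable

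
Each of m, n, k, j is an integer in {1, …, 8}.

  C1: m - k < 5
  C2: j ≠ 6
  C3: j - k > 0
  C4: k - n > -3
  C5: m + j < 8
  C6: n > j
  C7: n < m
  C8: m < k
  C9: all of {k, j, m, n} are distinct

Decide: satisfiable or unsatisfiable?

Constraints 3, 6, 7, and 8 give j < n, n < m, m < k, k < j. Chaining: j < n < m < k < j, which forces j < j — impossible.

Unsatisfiable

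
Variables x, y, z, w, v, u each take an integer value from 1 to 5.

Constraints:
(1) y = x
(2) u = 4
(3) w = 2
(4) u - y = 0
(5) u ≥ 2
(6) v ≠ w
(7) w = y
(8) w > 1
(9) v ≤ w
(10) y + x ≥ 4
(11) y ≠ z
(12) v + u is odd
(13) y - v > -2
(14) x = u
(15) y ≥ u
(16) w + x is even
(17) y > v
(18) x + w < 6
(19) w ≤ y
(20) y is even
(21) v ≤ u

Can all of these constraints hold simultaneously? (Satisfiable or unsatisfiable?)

Constraint 3 fixes w = 2 and constraint 2 fixes u = 4. Constraints 1, 7, and 14 give w = y = x = u, so w = u. But 2 ≠ 4 — contradiction.

Unsatisfiable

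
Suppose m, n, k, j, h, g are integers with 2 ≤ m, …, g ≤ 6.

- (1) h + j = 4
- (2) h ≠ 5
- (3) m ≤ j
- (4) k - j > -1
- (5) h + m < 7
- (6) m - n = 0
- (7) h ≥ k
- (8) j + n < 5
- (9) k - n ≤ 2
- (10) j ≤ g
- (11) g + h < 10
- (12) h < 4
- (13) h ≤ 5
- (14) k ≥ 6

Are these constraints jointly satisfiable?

Unsatisfiable

From constraint 14: k ≥ 6. From constraints 7 and 13: k ≤ h and h ≤ 5, so k ≤ 5. But 5 < 6, so no value of k works.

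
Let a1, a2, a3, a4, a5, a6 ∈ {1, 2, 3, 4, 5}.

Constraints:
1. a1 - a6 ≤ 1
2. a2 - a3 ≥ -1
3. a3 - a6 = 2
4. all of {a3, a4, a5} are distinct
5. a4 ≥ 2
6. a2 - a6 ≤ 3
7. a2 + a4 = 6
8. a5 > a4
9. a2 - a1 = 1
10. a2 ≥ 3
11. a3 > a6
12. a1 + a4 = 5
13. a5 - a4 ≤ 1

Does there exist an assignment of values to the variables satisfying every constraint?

Satisfiable

Setting (a1, a2, a3, a4, a5, a6) = (3, 4, 5, 2, 3, 3) satisfies everything: constraint 1: a1 - a6 = 0; constraint 2: a2 - a3 = -1, and the others follow.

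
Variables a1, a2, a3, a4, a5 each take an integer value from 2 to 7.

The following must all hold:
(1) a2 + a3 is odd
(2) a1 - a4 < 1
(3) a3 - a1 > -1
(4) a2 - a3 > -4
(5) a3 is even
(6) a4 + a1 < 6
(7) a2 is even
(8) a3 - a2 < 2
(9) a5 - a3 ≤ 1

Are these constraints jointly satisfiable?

Constraint 7 makes a2 even and constraint 5 makes a3 even, so a2 + a3 must be even. Constraint 1 says a2 + a3 is odd — contradiction.

Unsatisfiable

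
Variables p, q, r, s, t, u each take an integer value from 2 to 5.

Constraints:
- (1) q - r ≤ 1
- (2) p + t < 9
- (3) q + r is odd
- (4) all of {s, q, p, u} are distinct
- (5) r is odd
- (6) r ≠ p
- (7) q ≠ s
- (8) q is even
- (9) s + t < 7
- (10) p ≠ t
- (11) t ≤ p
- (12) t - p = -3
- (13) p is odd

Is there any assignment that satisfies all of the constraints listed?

One satisfying assignment is p = 5, q = 2, r = 3, s = 3, t = 2, u = 4.
For the less obvious constraints — constraint 1: q - r = -1; constraint 2: p + t = 7 — and the others hold by inspection.

Satisfiable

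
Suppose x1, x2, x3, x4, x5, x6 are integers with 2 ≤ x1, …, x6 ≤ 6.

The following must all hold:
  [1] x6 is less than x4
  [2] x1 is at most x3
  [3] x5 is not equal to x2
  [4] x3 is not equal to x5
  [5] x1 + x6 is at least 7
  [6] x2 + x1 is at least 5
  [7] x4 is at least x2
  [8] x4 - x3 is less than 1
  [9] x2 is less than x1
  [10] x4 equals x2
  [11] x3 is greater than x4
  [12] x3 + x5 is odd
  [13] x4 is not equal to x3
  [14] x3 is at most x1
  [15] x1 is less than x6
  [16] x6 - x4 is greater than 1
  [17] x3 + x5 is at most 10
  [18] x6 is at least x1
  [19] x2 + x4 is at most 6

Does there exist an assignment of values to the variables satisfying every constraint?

Unsatisfiable

Constraints 1, 11, 14, and 15 give x6 < x4, x4 < x3, x3 ≤ x1, x1 < x6. Chaining: x6 < x4 < x3 ≤ x1 < x6, which forces x6 < x6 — impossible.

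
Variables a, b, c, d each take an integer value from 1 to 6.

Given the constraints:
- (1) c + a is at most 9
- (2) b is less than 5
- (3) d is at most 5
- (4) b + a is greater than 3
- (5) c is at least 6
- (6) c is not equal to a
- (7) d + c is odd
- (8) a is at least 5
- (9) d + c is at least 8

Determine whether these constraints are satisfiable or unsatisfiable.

Unsatisfiable

From constraint 5: c ≥ 6. From constraint 8: a ≥ 5. Hence c + a ≥ 11. But constraint 1 requires c + a ≤ 9, and 9 < 11. Contradiction.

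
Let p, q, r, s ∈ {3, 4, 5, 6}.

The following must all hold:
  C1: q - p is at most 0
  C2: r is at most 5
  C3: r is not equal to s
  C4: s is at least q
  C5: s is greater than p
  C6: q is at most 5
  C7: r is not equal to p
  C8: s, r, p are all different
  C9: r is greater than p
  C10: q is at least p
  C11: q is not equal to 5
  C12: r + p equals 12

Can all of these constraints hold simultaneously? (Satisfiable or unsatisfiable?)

From constraint 2: r ≤ 5. From constraints 6 and 10: p ≤ q ≤ 5. Hence r + p ≤ 10. But constraint 12 requires r + p = 12, and 12 > 10. Contradiction.

Unsatisfiable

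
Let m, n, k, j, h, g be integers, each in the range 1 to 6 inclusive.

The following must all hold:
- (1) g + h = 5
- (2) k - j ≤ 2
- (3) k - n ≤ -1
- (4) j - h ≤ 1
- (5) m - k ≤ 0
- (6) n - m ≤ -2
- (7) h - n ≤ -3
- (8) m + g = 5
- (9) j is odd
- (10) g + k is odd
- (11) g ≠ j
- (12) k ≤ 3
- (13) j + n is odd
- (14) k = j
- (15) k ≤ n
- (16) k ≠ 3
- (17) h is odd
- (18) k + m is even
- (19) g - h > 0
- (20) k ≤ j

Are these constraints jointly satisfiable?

Constraints 2, 4, 5, 6, and 7 give n − h ≥ 3, h − j ≥ -1, j − k ≥ -2, k − m ≥ 0, m − n ≥ 2.
Adding all 5 inequalities: the left sides telescope to 0, and the right sides sum to 3 + (-1) + (-2) + 0 + 2 = 2. So 0 ≥ 2, which is false.

Unsatisfiable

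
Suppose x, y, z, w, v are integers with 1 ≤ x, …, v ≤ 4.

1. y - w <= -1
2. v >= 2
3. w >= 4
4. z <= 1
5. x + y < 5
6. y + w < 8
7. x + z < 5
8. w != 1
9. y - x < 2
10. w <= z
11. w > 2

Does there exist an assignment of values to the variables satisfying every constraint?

Unsatisfiable

From constraints 3 and 10: z ≥ w and w ≥ 4, so z ≥ 4. From constraint 4: z ≤ 1. But 1 < 4, so no value of z works.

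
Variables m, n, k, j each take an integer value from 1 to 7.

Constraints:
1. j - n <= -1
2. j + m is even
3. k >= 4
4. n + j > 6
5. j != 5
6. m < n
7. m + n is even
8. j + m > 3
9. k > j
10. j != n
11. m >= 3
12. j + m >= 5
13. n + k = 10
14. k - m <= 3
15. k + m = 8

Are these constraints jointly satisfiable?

Satisfiable

Setting (m, n, k, j) = (4, 6, 4, 2) satisfies everything: constraint 1: j - n = -4; constraint 4: n + j = 8, and the others follow.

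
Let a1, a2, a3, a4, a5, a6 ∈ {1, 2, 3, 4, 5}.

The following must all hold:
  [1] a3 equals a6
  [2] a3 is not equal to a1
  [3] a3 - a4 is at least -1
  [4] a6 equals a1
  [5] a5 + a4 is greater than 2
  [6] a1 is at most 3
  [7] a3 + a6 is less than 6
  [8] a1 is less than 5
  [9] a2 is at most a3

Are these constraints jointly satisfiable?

From constraints 1 and 4, a3 = a6 = a1, so a3 = a1. But constraint 2 says a3 ≠ a1. Contradiction.

Unsatisfiable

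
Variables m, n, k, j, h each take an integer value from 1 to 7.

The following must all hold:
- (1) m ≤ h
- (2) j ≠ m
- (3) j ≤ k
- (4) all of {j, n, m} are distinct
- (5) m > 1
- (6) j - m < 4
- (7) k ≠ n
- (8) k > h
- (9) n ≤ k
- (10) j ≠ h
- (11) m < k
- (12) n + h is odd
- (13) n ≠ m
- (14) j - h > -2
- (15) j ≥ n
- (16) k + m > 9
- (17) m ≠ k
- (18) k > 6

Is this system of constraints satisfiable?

Satisfiable

Take m = 5, n = 4, k = 7, j = 6, h = 5. Then constraint 6: j - m = 1; constraint 14: j - h = 1, and every other listed constraint is also met.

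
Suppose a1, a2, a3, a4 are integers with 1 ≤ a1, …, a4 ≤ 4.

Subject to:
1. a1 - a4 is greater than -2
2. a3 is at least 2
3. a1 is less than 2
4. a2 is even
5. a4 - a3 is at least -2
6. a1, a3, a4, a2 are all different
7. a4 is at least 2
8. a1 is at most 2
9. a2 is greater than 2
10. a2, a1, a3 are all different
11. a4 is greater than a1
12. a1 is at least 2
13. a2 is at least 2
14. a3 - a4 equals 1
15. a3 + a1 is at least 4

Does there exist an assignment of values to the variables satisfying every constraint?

Constraints 2, 7, 12, and 13 confine each of a1, a3, a4, a2 to the 3 values {2, …, 4} (the domain already gives each ≤ 4).
Constraint 6 requires all 4 of them to be distinct, but only 3 values are available — impossible by the pigeonhole principle.

Unsatisfiable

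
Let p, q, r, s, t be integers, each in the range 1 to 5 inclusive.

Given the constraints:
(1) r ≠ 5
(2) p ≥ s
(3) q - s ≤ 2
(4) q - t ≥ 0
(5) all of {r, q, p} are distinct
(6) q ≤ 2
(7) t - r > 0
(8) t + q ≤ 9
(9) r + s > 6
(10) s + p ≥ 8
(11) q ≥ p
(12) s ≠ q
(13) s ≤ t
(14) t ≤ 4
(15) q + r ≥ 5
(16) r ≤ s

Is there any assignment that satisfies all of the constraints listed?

Unsatisfiable

From constraints 13 and 14: s ≤ t ≤ 4. From constraints 6 and 11: p ≤ q ≤ 2. Hence s + p ≤ 6. But constraint 10 requires s + p ≥ 8, and 8 > 6. Contradiction.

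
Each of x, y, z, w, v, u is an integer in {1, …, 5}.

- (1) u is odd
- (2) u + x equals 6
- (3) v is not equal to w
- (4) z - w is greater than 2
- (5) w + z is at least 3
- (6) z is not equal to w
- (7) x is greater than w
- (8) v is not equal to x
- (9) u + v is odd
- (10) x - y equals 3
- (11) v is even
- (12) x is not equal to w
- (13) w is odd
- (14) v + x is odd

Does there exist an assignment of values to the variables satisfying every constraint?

Try x = 5, y = 2, z = 4, w = 1, v = 4, u = 1.
Check constraint 2: u + x = 6; constraint 4: z - w = 3. The remaining constraints are straightforward to verify.

Satisfiable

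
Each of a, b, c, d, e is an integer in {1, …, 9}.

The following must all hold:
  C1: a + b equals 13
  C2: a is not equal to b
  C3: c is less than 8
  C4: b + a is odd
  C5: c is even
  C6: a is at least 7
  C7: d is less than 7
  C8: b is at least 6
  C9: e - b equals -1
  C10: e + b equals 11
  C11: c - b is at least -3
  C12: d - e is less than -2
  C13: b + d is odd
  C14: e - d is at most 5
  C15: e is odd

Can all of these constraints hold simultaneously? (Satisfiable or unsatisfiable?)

The assignment a = 7, b = 6, c = 4, d = 1, e = 5 works:
  constraint 1 holds since a + b = 13.
  constraint 9 holds since e - b = -1.
  constraint 10 holds since e + b = 11.
The rest check out directly.

Satisfiable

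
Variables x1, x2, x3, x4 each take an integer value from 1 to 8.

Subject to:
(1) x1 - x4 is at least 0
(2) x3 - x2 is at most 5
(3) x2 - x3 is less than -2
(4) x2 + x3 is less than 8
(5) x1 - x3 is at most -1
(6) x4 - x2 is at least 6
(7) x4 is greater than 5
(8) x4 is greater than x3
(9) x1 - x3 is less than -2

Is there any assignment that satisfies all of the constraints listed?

Unsatisfiable

Constraints 1, 2, 5, and 6 give x2 − x3 ≥ -5, x3 − x1 ≥ 1, x1 − x4 ≥ 0, x4 − x2 ≥ 6.
Adding all 4 inequalities: the left sides telescope to 0, and the right sides sum to (-5) + 1 + 0 + 6 = 2. So 0 ≥ 2, which is false.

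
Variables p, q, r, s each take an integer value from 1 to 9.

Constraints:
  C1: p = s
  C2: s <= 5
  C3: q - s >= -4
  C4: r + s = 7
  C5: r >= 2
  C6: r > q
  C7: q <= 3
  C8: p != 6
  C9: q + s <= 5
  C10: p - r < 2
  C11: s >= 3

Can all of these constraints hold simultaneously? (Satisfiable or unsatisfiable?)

Setting (p, q, r, s) = (4, 1, 3, 4) satisfies everything: constraint 3: q - s = -3; constraint 4: r + s = 7, and the others follow.

Satisfiable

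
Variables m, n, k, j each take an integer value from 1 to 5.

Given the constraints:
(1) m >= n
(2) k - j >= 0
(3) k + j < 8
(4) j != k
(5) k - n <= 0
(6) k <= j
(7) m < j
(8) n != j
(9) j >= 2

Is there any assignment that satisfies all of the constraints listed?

Constraints 1, 2, 5, and 7 give m < j, j ≤ k, k ≤ n, n ≤ m. Chaining: m < j ≤ k ≤ n ≤ m, which forces m < m — impossible.

Unsatisfiable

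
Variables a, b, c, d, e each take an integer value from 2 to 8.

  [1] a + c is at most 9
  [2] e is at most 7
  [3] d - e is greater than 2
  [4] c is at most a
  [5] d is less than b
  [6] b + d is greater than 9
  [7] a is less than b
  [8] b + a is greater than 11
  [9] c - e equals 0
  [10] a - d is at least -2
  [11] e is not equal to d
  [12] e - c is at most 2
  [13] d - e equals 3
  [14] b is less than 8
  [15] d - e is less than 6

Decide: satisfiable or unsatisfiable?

Take a = 6, b = 7, c = 2, d = 5, e = 2. Then constraint 1: a + c = 8; constraint 3: d - e = 3, and every other listed constraint is also met.

Satisfiable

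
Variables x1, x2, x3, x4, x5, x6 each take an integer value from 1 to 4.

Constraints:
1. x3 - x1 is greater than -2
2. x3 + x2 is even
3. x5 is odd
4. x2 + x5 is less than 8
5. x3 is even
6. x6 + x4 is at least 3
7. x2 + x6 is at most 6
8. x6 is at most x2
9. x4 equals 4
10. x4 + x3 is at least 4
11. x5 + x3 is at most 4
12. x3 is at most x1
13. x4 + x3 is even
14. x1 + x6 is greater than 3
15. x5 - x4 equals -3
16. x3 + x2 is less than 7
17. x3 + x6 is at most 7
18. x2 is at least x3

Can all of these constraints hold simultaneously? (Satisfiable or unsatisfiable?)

Setting (x1, x2, x3, x4, x5, x6) = (3, 4, 2, 4, 1, 2) satisfies everything: constraint 1: x3 - x1 = -1; constraint 4: x2 + x5 = 5, and the others follow.

Satisfiable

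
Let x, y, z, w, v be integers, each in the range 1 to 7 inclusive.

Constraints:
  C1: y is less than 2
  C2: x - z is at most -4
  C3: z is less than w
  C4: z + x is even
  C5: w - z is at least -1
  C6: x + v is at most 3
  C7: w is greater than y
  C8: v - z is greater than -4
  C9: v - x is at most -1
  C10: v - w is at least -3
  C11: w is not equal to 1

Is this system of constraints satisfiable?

Constraints 2, 5, 9, and 10 give z − x ≥ 4, x − v ≥ 1, v − w ≥ -3, w − z ≥ -1.
Adding all 4 inequalities: the left sides telescope to 0, and the right sides sum to 4 + 1 + (-3) + (-1) = 1. So 0 ≥ 1, which is false.

Unsatisfiable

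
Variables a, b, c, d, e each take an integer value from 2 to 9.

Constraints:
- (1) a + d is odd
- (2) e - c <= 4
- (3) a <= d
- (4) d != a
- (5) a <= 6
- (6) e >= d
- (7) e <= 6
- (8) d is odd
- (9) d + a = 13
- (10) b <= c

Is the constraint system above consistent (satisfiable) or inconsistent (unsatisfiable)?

Unsatisfiable

From constraints 6 and 7: d ≤ e ≤ 6. From constraint 5: a ≤ 6. Hence d + a ≤ 12. But constraint 9 requires d + a = 13, and 13 > 12. Contradiction.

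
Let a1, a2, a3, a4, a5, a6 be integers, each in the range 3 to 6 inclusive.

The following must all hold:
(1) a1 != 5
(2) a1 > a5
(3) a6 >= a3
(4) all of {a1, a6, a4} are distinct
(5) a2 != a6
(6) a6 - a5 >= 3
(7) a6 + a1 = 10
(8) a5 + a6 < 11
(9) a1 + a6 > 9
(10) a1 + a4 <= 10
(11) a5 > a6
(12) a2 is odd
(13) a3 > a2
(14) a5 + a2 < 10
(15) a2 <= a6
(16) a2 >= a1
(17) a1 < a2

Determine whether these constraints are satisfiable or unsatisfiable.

Unsatisfiable

Constraints 2, 3, 11, 13, and 17 give a3 ≤ a6, a6 < a5, a5 < a1, a1 < a2, a2 < a3. Chaining: a3 ≤ a6 < a5 < a1 < a2 < a3, which forces a3 < a3 — impossible.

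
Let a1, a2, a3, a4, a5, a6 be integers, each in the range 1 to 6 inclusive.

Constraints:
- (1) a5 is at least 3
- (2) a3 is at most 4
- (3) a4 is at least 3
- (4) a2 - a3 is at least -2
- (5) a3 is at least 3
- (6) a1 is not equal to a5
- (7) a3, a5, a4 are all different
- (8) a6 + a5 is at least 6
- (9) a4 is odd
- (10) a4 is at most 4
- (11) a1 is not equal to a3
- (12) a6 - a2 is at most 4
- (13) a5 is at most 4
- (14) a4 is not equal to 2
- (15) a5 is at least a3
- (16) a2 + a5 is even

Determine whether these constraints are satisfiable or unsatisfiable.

Unsatisfiable

Constraints 1, 2, 3, 5, 10, and 13 confine each of a3, a5, a4 to the 2 values {3, 4}.
Constraint 7 requires all 3 of them to be distinct, but only 2 values are available — impossible by the pigeonhole principle.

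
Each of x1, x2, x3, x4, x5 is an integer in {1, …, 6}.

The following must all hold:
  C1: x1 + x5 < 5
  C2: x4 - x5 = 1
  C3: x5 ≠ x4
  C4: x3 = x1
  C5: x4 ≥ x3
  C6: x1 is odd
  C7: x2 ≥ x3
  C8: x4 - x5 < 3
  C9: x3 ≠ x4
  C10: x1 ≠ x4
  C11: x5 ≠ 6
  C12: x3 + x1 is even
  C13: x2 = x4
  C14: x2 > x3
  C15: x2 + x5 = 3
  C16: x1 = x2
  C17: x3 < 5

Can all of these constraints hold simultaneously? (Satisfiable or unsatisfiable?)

From constraints 4, 13, and 16, x3 = x1 = x2 = x4, so x3 = x4. But constraint 9 says x3 ≠ x4. Contradiction.

Unsatisfiable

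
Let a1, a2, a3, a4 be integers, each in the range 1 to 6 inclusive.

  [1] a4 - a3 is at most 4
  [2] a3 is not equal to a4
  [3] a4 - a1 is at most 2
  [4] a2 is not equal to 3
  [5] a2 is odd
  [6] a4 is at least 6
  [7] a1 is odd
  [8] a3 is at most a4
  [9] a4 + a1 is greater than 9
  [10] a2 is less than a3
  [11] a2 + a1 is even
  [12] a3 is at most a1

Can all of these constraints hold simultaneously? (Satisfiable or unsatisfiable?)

Satisfiable

Take a1 = 5, a2 = 1, a3 = 2, a4 = 6. Then constraint 1: a4 - a3 = 4; constraint 3: a4 - a1 = 1; constraint 9: a4 + a1 = 11, and every other listed constraint is also met.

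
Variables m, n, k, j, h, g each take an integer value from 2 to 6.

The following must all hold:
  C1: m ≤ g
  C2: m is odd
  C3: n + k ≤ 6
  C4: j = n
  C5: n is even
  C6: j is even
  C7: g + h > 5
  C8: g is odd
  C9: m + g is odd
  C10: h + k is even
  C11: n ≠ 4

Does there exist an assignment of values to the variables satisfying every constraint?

Constraint 2 makes m odd and constraint 8 makes g odd, so m + g must be even. Constraint 9 says m + g is odd — contradiction.

Unsatisfiable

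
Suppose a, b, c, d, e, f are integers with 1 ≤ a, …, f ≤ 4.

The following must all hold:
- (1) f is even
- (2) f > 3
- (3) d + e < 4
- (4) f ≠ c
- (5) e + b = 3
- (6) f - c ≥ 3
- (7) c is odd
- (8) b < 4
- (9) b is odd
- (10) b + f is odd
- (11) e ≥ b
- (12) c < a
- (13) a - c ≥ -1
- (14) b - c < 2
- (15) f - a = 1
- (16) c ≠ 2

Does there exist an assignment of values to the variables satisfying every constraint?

Take a = 3, b = 1, c = 1, d = 1, e = 2, f = 4. Then constraint 3: d + e = 3; constraint 5: e + b = 3; constraint 6: f - c = 3, and every other listed constraint is also met.

Satisfiable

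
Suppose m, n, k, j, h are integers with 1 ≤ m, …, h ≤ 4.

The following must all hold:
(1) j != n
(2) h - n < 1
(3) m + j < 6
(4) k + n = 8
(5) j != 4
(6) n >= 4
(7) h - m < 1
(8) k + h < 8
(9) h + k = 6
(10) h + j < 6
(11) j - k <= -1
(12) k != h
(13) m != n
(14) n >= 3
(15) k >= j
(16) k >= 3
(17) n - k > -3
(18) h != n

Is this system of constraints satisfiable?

Satisfiable

Setting (m, n, k, j, h) = (3, 4, 4, 2, 2) satisfies everything: constraint 2: h - n = -2; constraint 3: m + j = 5; constraint 4: k + n = 8, and the others follow.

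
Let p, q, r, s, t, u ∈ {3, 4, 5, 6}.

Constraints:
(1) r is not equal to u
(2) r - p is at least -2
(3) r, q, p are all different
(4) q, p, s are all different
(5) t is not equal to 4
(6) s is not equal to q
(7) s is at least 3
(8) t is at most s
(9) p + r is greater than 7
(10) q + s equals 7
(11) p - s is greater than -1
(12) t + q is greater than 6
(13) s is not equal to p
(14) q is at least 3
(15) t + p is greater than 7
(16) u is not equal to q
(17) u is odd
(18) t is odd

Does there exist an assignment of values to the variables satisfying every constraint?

The assignment p = 5, q = 4, r = 3, s = 3, t = 3, u = 5 works:
  constraint 2 holds since r - p = -2.
  constraint 9 holds since p + r = 8.
The rest check out directly.

Satisfiable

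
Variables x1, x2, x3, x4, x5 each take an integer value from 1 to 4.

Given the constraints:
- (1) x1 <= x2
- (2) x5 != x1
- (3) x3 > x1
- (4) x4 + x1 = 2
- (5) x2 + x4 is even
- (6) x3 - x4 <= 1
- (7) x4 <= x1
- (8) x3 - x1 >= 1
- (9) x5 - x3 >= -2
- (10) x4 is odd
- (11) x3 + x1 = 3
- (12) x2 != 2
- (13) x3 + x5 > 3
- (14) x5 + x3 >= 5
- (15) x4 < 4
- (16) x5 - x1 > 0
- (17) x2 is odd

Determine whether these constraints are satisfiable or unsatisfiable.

Satisfiable

The assignment x1 = 1, x2 = 3, x3 = 2, x4 = 1, x5 = 3 works:
  constraint 4 holds since x4 + x1 = 2.
  constraint 6 holds since x3 - x4 = 1.
  constraint 8 holds since x3 - x1 = 1.
The rest check out directly.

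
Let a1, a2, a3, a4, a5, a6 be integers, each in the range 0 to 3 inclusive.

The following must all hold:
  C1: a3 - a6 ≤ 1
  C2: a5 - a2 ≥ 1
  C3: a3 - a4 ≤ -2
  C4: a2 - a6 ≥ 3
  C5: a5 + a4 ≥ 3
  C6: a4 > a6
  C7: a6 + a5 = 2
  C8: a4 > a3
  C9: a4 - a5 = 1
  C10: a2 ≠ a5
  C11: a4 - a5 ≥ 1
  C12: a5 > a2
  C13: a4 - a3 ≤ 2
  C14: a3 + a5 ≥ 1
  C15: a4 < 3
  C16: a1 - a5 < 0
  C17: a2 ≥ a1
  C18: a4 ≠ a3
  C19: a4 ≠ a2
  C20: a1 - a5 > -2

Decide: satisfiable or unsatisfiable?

Unsatisfiable

Constraints 1, 2, 4, 11, and 13 give a6 − a3 ≥ -1, a3 − a4 ≥ -2, a4 − a5 ≥ 1, a5 − a2 ≥ 1, a2 − a6 ≥ 3.
Adding all 5 inequalities: the left sides telescope to 0, and the right sides sum to (-1) + (-2) + 1 + 1 + 3 = 2. So 0 ≥ 2, which is false.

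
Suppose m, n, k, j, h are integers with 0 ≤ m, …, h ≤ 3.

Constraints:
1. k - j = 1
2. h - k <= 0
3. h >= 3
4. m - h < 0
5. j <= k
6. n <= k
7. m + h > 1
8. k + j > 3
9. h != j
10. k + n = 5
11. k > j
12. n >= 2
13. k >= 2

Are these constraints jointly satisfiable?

Try m = 0, n = 2, k = 3, j = 2, h = 3.
Check constraint 1: k - j = 1; constraint 2: h - k = 0. The remaining constraints are straightforward to verify.

Satisfiable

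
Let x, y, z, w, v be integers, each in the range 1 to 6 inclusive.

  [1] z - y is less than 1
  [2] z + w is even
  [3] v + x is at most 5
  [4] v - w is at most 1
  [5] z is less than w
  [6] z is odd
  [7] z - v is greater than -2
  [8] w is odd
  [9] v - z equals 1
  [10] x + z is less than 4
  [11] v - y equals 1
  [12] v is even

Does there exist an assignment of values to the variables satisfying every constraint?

Satisfiable

Setting (x, y, z, w, v) = (1, 1, 1, 3, 2) satisfies everything: constraint 1: z - y = 0; constraint 3: v + x = 3; constraint 4: v - w = -1, and the others follow.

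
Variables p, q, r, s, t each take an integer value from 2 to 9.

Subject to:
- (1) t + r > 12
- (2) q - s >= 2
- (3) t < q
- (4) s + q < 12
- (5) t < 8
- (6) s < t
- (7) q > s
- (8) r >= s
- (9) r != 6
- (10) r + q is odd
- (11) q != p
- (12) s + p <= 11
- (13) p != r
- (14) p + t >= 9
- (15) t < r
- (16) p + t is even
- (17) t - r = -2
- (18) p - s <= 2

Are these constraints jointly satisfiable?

Satisfiable

Setting (p, q, r, s, t) = (4, 7, 8, 4, 6) satisfies everything: constraint 1: t + r = 14; constraint 2: q - s = 3, and the others follow.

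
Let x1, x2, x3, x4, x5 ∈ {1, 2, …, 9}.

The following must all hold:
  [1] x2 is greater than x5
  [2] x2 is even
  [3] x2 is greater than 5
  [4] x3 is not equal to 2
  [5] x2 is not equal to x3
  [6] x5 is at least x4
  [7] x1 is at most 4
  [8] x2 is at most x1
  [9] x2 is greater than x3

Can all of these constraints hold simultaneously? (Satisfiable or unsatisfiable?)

Unsatisfiable

From constraint 3: x2 ≥ 6. From constraints 7 and 8: x2 ≤ x1 and x1 ≤ 4, so x2 ≤ 4. But 4 < 6, so no value of x2 works.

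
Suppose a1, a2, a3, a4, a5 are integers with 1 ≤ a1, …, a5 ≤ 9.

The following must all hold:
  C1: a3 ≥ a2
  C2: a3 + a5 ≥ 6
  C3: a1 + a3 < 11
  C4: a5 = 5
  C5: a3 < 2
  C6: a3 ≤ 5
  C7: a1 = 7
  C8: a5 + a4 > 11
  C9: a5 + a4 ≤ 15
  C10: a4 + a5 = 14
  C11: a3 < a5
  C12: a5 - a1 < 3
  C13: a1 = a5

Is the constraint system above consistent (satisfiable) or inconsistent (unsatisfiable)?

Constraint 7 fixes a1 = 7 and constraint 4 fixes a5 = 5, but constraint 13 requires a1 = a5. Since 7 ≠ 5, contradiction.

Unsatisfiable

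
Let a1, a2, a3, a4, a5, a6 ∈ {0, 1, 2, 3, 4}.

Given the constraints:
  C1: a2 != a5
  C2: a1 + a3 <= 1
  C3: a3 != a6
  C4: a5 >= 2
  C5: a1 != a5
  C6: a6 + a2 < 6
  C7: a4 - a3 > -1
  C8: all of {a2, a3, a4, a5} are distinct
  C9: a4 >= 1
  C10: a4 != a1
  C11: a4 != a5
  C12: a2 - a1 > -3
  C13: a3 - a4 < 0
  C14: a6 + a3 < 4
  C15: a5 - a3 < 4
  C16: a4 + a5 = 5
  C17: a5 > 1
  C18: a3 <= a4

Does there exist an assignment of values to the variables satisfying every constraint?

Satisfiable

One satisfying assignment is a1 = 1, a2 = 1, a3 = 0, a4 = 2, a5 = 3, a6 = 2.
For the less obvious constraints — constraint 2: a1 + a3 = 1; constraint 6: a6 + a2 = 3; constraint 7: a4 - a3 = 2 — and the others hold by inspection.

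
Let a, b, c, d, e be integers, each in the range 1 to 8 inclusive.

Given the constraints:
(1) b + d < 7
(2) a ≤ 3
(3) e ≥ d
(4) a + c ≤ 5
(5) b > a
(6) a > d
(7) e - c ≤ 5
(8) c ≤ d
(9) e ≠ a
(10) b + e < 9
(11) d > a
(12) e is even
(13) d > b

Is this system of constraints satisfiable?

Constraints 5, 6, and 13 give d < a, a < b, b < d. Chaining: d < a < b < d, which forces d < d — impossible.

Unsatisfiable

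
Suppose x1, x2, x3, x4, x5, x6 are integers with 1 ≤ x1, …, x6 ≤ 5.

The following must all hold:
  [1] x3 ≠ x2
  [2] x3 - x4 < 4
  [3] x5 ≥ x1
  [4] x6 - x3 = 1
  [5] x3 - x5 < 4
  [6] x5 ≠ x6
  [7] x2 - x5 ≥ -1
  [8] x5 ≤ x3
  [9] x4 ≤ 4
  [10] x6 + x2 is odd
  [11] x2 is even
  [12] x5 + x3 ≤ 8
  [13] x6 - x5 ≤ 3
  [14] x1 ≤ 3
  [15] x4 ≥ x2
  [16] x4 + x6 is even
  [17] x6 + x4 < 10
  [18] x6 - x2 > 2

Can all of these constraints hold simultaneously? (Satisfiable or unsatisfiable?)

Take x1 = 3, x2 = 2, x3 = 4, x4 = 3, x5 = 3, x6 = 5. Then constraint 2: x3 - x4 = 1; constraint 4: x6 - x3 = 1; constraint 5: x3 - x5 = 1, and every other listed constraint is also met.

Satisfiable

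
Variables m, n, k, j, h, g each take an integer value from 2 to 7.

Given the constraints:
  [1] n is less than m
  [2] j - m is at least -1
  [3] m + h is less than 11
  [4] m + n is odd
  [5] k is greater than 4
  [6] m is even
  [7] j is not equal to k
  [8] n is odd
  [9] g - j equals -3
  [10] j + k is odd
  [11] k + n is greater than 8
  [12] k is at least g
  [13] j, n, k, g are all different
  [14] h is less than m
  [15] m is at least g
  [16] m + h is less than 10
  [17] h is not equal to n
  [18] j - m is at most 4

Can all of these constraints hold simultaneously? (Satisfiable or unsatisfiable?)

Satisfiable

Try m = 6, n = 5, k = 6, j = 7, h = 2, g = 4.
Check constraint 2: j - m = 1; constraint 3: m + h = 8; constraint 9: g - j = -3. The remaining constraints are straightforward to verify.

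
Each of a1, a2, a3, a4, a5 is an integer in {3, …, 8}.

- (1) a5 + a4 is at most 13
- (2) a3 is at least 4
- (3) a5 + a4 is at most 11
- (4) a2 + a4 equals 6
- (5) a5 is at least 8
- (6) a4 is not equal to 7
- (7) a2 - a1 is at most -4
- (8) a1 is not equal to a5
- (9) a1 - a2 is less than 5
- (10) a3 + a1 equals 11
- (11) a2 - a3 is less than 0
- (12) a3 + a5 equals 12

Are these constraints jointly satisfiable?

Satisfiable

Try a1 = 7, a2 = 3, a3 = 4, a4 = 3, a5 = 8.
Check constraint 1: a5 + a4 = 11; constraint 3: a5 + a4 = 11; constraint 4: a2 + a4 = 6. The remaining constraints are straightforward to verify.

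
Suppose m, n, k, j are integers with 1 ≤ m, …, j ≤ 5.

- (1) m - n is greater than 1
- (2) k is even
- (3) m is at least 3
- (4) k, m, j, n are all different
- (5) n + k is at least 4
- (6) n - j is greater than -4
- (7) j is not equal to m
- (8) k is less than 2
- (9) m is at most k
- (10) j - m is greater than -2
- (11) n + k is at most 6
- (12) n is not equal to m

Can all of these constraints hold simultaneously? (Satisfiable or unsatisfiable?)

Unsatisfiable

From constraints 3 and 9: k ≥ m and m ≥ 3, so k ≥ 3. From constraint 8: k ≤ 1. But 1 < 3, so no value of k works.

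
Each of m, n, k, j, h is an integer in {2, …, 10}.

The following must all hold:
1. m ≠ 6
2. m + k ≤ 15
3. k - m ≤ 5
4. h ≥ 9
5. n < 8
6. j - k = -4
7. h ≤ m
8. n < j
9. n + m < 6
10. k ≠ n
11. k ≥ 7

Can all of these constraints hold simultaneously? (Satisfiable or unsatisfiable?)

From constraints 4 and 7: m ≥ h ≥ 9. From constraint 11: k ≥ 7. Hence m + k ≥ 16. But constraint 2 requires m + k ≤ 15, and 15 < 16. Contradiction.

Unsatisfiable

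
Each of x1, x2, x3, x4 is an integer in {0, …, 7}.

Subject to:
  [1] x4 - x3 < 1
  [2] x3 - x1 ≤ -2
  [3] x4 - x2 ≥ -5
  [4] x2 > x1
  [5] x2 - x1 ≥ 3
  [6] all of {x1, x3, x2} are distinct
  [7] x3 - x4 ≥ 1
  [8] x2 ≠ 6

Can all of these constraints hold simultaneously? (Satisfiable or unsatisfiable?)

Constraints 2, 3, 5, and 7 give x4 − x2 ≥ -5, x2 − x1 ≥ 3, x1 − x3 ≥ 2, x3 − x4 ≥ 1.
Adding all 4 inequalities: the left sides telescope to 0, and the right sides sum to (-5) + 3 + 2 + 1 = 1. So 0 ≥ 1, which is false.

Unsatisfiable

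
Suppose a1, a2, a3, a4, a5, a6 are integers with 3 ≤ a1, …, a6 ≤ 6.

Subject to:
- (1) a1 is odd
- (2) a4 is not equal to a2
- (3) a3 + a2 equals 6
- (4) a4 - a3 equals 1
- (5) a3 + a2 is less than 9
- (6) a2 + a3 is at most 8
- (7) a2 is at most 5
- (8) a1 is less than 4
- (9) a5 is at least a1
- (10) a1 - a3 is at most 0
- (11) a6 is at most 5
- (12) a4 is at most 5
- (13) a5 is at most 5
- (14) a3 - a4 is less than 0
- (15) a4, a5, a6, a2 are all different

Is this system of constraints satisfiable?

Unsatisfiable

Constraints 7, 11, 12, and 13 confine each of a4, a5, a6, a2 to the 3 values {3, …, 5} (the domain already gives each ≥ 3).
Constraint 15 requires all 4 of them to be distinct, but only 3 values are available — impossible by the pigeonhole principle.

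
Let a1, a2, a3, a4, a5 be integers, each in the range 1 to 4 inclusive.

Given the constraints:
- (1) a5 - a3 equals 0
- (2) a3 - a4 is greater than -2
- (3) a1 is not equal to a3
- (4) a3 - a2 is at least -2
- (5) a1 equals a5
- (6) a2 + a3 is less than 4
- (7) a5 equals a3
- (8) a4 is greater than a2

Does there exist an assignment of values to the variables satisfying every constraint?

Unsatisfiable

From constraints 5 and 7, a1 = a5 = a3, so a1 = a3. But constraint 3 says a1 ≠ a3. Contradiction.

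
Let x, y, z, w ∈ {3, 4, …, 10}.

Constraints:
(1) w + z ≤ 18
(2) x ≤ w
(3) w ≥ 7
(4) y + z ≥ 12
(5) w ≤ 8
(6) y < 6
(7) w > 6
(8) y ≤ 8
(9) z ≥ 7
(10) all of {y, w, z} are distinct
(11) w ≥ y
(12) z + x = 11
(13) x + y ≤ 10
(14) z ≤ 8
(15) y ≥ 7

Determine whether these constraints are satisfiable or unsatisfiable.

Constraints 3, 5, 8, 9, 14, and 15 confine each of y, w, z to the 2 values {7, 8}.
Constraint 10 requires all 3 of them to be distinct, but only 2 values are available — impossible by the pigeonhole principle.

Unsatisfiable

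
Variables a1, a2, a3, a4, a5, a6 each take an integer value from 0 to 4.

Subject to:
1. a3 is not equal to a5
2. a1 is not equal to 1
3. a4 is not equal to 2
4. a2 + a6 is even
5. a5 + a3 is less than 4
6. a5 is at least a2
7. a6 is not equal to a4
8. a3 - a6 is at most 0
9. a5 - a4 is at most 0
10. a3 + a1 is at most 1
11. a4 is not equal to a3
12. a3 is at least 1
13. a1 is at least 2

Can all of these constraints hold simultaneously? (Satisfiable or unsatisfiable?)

Unsatisfiable

From constraint 12: a3 ≥ 1. From constraint 13: a1 ≥ 2. Hence a3 + a1 ≥ 3. But constraint 10 requires a3 + a1 ≤ 1, and 1 < 3. Contradiction.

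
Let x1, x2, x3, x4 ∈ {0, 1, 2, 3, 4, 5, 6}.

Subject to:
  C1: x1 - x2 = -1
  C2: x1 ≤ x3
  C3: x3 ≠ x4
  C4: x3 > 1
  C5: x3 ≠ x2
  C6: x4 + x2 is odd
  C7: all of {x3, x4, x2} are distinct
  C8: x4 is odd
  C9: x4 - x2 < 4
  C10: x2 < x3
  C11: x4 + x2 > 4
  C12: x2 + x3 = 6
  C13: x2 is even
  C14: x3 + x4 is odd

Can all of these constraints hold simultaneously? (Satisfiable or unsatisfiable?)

Take x1 = 1, x2 = 2, x3 = 4, x4 = 3. Then constraint 1: x1 - x2 = -1; constraint 9: x4 - x2 = 1; constraint 11: x4 + x2 = 5, and every other listed constraint is also met.

Satisfiable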